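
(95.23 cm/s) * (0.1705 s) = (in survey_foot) 0.5327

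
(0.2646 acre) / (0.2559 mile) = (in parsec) 8.426e-17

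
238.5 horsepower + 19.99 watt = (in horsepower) 238.5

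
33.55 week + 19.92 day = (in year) 0.698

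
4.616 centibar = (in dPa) 4.616e+04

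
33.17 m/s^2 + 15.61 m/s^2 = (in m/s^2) 48.78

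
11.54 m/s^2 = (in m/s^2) 11.54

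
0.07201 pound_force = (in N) 0.3203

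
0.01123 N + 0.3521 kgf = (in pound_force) 0.7788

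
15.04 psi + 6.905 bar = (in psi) 115.2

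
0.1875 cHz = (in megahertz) 1.875e-09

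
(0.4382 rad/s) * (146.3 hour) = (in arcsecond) 4.76e+10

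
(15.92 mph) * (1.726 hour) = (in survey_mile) 27.48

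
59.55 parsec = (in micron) 1.838e+24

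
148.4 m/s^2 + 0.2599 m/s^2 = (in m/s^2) 148.7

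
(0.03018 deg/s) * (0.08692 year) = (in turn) 229.8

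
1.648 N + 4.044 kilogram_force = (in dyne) 4.131e+06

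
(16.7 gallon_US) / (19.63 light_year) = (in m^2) 3.404e-19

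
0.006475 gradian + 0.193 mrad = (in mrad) 0.2947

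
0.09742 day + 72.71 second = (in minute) 141.5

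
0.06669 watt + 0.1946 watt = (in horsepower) 0.0003504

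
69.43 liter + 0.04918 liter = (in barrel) 0.437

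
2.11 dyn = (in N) 2.11e-05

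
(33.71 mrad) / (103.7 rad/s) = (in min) 5.418e-06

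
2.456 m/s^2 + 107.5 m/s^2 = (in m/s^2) 110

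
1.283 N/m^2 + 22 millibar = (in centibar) 2.201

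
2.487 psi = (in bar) 0.1715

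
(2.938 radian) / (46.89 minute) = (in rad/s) 0.001044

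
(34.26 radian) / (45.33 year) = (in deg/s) 1.373e-06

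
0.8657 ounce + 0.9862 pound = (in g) 471.9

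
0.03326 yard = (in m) 0.03041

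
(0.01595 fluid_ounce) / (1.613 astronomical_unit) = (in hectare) 1.955e-22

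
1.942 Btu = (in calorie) 489.7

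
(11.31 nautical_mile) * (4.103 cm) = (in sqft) 9251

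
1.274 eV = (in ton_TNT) 4.879e-29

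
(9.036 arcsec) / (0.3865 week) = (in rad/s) 1.874e-10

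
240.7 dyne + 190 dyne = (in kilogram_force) 0.0004392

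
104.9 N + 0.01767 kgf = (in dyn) 1.051e+07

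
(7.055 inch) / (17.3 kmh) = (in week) 6.166e-08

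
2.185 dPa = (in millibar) 0.002185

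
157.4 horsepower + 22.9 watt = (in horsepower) 157.4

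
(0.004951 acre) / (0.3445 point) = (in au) 1.102e-06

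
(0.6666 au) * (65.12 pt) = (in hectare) 2.291e+05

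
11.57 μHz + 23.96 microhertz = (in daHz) 3.553e-06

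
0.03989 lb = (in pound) 0.03989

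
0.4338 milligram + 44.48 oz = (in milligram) 1.261e+06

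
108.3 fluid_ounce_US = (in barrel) 0.02015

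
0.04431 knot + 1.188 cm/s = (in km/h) 0.1248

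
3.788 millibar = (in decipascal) 3788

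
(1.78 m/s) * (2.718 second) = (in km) 0.004838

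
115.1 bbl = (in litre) 1.83e+04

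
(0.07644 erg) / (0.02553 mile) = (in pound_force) 4.182e-11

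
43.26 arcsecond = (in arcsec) 43.26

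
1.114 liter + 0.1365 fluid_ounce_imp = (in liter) 1.118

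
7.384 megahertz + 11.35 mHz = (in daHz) 7.384e+05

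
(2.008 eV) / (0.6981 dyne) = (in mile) 2.864e-17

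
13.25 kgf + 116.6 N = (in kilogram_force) 25.14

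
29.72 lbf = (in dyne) 1.322e+07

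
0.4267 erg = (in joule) 4.267e-08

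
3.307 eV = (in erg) 5.298e-12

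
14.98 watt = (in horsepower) 0.02009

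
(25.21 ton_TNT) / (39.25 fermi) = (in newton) 2.687e+24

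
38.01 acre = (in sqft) 1.656e+06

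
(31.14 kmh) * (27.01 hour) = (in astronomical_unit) 5.622e-06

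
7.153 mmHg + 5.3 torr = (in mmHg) 12.45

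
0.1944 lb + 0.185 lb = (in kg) 0.1721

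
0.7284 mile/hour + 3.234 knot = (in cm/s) 198.9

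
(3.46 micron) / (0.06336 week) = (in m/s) 9.029e-11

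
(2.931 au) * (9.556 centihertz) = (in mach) 1.231e+08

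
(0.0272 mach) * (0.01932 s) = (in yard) 0.1957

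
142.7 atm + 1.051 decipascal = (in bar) 144.6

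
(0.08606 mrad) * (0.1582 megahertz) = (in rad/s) 13.61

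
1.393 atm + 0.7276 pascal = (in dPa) 1.411e+06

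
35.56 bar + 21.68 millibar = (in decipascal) 3.558e+07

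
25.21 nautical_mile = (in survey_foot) 1.532e+05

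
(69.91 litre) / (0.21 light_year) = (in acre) 8.695e-21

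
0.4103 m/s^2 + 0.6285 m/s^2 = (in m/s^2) 1.039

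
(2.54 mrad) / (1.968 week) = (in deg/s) 1.223e-07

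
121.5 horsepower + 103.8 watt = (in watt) 9.071e+04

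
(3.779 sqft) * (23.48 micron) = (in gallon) 0.002178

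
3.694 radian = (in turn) 0.5879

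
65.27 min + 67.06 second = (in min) 66.39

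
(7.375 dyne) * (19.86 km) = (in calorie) 0.3501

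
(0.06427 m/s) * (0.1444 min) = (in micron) 5.568e+05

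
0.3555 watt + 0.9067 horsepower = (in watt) 676.5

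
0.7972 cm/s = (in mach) 2.341e-05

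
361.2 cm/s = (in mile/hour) 8.08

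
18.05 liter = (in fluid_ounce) 610.3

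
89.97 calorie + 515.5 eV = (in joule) 376.4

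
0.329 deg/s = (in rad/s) 0.005742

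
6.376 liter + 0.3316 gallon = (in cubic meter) 0.007631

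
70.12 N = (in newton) 70.12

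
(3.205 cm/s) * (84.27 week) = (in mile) 1015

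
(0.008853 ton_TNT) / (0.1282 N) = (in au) 0.001931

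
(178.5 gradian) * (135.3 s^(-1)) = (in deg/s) 2.174e+04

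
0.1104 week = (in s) 6.677e+04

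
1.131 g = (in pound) 0.002493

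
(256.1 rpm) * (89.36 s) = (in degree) 1.373e+05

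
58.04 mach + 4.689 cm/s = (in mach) 58.04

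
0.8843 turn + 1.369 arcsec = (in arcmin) 1.91e+04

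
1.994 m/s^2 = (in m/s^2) 1.994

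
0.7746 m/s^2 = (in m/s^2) 0.7746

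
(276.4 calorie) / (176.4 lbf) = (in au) 9.852e-12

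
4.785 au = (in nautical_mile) 3.865e+08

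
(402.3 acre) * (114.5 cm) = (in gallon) 4.924e+08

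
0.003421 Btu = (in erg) 3.609e+07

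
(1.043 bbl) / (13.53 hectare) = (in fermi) 1.226e+09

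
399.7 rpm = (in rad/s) 41.86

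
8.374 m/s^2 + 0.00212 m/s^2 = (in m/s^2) 8.376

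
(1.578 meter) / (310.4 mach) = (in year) 4.734e-13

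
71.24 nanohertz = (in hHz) 7.124e-10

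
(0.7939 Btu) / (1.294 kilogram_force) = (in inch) 2599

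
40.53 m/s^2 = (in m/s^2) 40.53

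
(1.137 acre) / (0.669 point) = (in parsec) 6.318e-10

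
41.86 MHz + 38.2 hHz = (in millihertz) 4.186e+10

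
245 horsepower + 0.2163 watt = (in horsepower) 245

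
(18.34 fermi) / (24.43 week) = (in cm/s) 1.241e-19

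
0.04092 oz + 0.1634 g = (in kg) 0.001323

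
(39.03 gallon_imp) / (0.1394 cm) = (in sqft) 1370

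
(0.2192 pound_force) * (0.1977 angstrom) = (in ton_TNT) 4.607e-21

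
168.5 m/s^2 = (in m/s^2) 168.5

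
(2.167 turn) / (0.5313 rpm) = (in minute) 4.079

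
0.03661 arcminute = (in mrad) 0.01065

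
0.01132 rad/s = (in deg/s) 0.6486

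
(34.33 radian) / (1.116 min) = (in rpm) 4.896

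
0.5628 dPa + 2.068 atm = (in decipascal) 2.095e+06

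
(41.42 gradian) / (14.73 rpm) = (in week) 6.974e-07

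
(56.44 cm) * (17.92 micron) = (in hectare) 1.011e-09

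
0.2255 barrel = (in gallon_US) 9.471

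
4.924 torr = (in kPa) 0.6565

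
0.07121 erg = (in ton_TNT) 1.702e-18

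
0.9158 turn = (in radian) 5.754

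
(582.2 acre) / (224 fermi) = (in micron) 1.052e+25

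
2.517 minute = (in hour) 0.04195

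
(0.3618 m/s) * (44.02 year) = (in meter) 5.023e+08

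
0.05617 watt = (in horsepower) 7.533e-05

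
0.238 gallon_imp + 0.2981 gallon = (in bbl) 0.0139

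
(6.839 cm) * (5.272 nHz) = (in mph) 8.065e-10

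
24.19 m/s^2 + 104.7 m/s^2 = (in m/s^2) 128.9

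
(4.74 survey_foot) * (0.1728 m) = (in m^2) 0.2497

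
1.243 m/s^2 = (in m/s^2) 1.243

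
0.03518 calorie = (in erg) 1.472e+06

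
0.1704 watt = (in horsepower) 0.0002285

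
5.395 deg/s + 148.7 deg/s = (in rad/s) 2.689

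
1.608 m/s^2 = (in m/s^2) 1.608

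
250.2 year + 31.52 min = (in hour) 2.192e+06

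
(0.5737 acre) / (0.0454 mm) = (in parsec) 1.657e-09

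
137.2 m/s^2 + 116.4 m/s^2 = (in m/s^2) 253.6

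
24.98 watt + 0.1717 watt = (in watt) 25.15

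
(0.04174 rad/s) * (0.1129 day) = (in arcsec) 8.398e+07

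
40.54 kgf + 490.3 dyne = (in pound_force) 89.38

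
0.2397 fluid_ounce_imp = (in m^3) 6.811e-06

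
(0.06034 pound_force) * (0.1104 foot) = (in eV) 5.637e+16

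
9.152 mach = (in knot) 6058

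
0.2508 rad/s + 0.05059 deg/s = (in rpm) 2.403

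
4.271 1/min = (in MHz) 7.118e-08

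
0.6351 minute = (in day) 0.000441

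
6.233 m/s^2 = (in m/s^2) 6.233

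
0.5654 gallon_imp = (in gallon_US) 0.679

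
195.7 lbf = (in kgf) 88.77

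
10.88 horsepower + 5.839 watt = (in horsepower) 10.89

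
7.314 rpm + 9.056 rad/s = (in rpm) 93.79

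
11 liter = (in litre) 11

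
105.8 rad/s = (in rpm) 1010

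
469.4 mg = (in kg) 0.0004694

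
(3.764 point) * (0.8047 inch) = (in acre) 6.707e-09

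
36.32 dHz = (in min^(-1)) 217.9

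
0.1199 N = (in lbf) 0.02695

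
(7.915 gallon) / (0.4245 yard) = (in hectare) 7.719e-06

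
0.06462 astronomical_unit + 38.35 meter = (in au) 0.06462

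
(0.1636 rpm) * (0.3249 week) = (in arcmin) 1.157e+07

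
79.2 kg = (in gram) 7.92e+04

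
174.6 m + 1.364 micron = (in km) 0.1746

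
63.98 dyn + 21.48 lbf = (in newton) 95.55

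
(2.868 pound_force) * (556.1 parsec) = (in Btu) 2.075e+17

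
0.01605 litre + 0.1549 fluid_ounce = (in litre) 0.02063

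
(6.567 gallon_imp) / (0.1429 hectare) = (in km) 2.089e-08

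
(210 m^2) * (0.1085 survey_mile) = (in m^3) 3.667e+04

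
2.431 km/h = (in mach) 0.001983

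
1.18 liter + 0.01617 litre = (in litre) 1.196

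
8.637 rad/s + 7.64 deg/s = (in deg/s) 502.5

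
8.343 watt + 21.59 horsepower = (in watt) 1.611e+04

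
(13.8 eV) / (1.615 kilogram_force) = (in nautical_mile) 7.538e-23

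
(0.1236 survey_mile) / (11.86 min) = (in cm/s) 27.95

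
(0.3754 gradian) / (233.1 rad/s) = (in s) 2.53e-05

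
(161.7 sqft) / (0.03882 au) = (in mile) 1.607e-12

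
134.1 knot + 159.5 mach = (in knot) 1.057e+05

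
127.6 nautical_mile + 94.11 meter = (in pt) 6.701e+08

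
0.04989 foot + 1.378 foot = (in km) 0.0004352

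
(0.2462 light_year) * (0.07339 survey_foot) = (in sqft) 5.608e+14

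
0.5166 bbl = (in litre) 82.13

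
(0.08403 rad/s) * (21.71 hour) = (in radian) 6567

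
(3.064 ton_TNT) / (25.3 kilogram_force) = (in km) 5.167e+04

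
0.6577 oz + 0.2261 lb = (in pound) 0.2672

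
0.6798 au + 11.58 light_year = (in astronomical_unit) 7.323e+05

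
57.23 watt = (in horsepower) 0.07675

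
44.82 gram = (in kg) 0.04482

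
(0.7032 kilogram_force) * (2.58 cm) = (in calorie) 0.04252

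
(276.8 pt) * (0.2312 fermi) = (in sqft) 2.43e-16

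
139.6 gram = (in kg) 0.1396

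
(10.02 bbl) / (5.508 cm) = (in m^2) 28.92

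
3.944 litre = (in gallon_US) 1.042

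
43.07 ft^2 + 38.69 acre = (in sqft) 1.685e+06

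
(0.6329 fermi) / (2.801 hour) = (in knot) 1.22e-19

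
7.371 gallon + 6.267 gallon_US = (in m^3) 0.05163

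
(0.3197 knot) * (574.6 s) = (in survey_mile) 0.05872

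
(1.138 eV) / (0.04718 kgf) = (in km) 3.941e-22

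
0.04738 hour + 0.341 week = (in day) 2.389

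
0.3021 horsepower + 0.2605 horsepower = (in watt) 419.5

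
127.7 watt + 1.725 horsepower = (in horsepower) 1.896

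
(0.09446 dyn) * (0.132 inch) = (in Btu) 3.002e-12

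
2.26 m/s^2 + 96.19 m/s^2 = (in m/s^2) 98.45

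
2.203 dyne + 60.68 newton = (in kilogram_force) 6.188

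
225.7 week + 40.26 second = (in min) 2.275e+06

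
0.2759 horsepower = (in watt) 205.7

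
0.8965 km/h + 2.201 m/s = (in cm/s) 245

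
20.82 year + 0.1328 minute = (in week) 1086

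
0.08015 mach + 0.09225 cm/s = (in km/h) 98.25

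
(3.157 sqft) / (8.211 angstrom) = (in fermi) 3.572e+23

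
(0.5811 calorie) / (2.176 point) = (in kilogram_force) 323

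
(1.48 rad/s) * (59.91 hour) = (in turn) 5.08e+04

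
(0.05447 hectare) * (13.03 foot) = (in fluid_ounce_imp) 7.614e+07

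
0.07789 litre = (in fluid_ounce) 2.634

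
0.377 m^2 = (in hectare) 3.77e-05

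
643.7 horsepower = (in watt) 4.8e+05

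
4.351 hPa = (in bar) 0.004351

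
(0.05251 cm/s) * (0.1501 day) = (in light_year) 7.198e-16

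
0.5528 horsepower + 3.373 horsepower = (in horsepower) 3.926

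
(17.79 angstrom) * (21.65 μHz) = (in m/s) 3.852e-14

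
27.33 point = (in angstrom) 9.641e+07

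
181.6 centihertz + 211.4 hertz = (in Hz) 213.2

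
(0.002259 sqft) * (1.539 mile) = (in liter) 519.8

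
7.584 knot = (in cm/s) 390.2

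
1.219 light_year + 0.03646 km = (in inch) 4.54e+17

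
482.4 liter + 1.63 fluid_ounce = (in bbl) 3.035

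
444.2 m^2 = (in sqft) 4781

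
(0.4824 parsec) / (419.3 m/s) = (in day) 4.109e+08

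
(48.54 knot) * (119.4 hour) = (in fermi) 1.073e+22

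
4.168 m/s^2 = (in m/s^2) 4.168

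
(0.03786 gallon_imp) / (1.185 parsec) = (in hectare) 4.707e-25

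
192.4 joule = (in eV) 1.201e+21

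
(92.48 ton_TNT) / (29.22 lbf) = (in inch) 1.172e+11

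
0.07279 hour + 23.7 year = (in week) 1236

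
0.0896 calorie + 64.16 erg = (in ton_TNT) 8.96e-11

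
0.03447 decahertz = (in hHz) 0.003447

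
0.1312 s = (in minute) 0.002187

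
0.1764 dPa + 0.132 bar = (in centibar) 13.2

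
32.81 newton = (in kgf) 3.346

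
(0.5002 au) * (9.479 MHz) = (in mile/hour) 1.587e+18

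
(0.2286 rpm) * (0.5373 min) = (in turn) 0.1228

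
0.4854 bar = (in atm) 0.4791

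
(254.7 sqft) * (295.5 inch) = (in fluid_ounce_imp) 6.251e+06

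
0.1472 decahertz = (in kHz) 0.001472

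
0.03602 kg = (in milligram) 3.602e+04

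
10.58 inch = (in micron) 2.687e+05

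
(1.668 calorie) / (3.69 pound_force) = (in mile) 0.0002642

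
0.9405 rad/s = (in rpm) 8.981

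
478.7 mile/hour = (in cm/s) 2.14e+04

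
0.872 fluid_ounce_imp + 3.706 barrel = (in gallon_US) 155.7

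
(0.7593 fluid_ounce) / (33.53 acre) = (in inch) 6.515e-09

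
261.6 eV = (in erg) 4.191e-10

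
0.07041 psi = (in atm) 0.004791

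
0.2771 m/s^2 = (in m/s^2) 0.2771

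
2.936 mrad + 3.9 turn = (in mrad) 2.451e+04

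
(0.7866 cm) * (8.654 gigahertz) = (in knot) 1.323e+08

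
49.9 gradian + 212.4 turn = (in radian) 1335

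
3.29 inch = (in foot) 0.2742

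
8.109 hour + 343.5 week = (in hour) 5.772e+04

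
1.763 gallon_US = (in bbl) 0.04198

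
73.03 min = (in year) 0.0001389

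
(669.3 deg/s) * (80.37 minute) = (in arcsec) 1.162e+10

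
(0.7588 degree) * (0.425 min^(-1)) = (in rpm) 0.0008958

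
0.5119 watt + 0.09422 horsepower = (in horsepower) 0.09491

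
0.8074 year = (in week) 42.1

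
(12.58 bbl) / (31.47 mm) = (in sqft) 684.1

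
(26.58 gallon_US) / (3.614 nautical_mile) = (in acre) 3.715e-09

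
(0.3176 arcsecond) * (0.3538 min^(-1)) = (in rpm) 8.67e-08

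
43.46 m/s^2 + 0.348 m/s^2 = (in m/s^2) 43.81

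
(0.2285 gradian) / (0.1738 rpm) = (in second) 0.1972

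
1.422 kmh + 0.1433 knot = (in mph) 1.048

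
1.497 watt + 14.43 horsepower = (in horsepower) 14.43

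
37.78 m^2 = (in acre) 0.009336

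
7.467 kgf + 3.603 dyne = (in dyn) 7.323e+06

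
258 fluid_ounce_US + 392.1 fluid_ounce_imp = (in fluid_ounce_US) 634.7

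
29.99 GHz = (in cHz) 2.999e+12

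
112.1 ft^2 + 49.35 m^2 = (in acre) 0.01477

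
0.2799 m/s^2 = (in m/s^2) 0.2799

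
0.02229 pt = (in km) 7.863e-09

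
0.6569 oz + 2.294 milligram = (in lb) 0.04106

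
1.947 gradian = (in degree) 1.752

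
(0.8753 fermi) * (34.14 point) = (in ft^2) 1.135e-16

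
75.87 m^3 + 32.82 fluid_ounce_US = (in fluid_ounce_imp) 2.67e+06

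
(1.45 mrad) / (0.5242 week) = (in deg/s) 2.62e-07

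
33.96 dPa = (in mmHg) 0.02547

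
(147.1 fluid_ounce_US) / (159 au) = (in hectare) 1.829e-20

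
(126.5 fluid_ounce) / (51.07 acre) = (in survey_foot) 5.939e-08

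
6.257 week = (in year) 0.12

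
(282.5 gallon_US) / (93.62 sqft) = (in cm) 12.3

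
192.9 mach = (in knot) 1.277e+05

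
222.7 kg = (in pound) 491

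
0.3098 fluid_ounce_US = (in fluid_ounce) 0.3098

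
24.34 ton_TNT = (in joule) 1.018e+11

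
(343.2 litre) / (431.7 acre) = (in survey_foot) 6.445e-07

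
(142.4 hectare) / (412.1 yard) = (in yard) 4133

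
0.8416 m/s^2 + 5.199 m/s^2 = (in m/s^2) 6.041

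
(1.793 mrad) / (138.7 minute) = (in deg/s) 1.234e-05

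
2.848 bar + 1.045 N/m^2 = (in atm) 2.811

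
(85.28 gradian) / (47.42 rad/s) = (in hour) 7.847e-06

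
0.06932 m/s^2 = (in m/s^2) 0.06932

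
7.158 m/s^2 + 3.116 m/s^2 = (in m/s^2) 10.27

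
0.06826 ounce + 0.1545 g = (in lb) 0.004607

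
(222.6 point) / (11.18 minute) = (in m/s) 0.0001171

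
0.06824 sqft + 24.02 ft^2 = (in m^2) 2.238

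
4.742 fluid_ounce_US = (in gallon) 0.03705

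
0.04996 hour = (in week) 0.0002974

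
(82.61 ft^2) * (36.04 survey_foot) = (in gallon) 2.227e+04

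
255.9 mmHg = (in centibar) 34.12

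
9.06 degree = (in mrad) 158.1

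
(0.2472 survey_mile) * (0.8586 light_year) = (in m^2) 3.232e+18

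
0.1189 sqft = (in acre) 2.73e-06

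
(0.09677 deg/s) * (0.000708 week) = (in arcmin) 2486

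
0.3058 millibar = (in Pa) 30.58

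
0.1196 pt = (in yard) 4.614e-05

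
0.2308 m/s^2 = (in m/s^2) 0.2308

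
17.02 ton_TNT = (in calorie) 1.702e+10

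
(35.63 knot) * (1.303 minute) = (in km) 1.433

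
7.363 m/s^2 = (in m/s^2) 7.363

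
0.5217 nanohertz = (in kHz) 5.217e-13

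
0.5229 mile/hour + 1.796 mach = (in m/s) 611.8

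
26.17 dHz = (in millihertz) 2617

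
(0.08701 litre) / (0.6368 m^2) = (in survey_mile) 8.49e-08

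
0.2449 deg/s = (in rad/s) 0.004274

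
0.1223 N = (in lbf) 0.02749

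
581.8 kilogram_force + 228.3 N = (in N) 5934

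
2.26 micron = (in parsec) 7.324e-23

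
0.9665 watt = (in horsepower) 0.001296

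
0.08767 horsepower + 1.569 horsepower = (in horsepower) 1.657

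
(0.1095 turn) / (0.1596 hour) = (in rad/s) 0.001197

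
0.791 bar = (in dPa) 7.91e+05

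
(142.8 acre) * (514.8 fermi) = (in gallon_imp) 6.544e-05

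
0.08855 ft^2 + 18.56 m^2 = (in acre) 0.004588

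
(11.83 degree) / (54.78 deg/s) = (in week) 3.571e-07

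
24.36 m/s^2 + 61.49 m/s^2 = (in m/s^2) 85.85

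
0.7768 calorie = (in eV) 2.029e+19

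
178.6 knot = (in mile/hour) 205.5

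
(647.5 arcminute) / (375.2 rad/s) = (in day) 5.81e-09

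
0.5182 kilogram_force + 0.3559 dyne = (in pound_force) 1.142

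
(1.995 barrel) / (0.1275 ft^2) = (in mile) 0.01664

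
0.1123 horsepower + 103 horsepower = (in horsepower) 103.1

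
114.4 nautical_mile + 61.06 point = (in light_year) 2.239e-11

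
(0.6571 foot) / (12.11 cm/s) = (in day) 1.914e-05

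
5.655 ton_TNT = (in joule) 2.366e+10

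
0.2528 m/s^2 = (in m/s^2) 0.2528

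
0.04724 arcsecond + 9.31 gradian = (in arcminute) 502.7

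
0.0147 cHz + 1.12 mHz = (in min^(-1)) 0.07602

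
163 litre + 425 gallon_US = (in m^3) 1.772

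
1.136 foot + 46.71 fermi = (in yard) 0.3787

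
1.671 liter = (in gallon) 0.4414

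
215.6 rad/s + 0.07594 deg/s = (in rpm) 2059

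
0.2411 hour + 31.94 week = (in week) 31.94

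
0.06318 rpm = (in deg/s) 0.3791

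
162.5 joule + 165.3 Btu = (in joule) 1.746e+05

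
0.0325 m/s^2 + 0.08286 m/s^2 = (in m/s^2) 0.1154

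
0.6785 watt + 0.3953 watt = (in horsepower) 0.00144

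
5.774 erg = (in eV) 3.604e+12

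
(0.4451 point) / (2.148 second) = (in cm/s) 0.00731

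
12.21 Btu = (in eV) 8.04e+22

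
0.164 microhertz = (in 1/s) 1.64e-07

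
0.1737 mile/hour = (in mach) 0.000228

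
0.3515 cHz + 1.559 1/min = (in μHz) 2.95e+04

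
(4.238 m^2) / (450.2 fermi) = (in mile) 5.849e+09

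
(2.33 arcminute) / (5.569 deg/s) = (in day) 8.071e-08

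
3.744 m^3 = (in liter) 3744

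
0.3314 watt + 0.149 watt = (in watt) 0.4804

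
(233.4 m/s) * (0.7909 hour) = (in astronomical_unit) 4.442e-06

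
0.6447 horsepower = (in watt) 480.8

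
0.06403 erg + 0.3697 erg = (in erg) 0.4337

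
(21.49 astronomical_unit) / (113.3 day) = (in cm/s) 3.284e+07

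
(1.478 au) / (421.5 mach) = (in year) 0.04885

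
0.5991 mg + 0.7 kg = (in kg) 0.7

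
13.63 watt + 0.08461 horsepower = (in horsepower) 0.1029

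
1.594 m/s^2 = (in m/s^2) 1.594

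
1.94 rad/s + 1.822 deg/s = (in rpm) 18.83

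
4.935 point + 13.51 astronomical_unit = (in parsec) 6.55e-05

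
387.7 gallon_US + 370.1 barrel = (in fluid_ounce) 2.039e+06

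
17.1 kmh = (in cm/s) 475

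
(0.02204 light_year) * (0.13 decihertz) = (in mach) 7.961e+09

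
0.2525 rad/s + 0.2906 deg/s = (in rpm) 2.46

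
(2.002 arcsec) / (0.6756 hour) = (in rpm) 3.811e-08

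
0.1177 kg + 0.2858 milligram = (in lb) 0.2595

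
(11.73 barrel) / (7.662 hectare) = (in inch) 0.0009583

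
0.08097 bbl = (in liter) 12.87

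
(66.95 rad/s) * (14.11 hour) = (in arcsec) 7.015e+11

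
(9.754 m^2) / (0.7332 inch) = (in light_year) 5.536e-14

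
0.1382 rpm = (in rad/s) 0.01447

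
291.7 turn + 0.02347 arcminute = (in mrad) 1.833e+06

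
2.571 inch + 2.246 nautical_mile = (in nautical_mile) 2.246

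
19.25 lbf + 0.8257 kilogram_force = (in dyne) 9.373e+06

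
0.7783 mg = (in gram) 0.0007783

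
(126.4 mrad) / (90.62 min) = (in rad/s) 2.325e-05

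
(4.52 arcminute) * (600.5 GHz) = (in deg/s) 4.524e+10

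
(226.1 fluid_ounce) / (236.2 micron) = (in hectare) 0.002831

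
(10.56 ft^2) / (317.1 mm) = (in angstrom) 3.094e+10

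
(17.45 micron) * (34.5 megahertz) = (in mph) 1347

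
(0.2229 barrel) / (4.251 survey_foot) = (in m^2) 0.02735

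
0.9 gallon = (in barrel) 0.02143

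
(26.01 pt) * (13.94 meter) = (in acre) 3.161e-05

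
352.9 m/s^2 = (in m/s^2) 352.9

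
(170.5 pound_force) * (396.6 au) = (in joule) 4.5e+16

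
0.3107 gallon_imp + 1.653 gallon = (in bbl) 0.04824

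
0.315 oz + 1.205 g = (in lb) 0.02234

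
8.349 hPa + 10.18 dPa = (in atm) 0.00825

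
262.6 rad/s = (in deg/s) 1.505e+04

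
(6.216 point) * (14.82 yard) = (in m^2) 0.02972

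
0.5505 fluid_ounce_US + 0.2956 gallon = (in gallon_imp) 0.2497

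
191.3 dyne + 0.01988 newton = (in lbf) 0.004899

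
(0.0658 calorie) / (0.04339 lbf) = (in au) 9.535e-12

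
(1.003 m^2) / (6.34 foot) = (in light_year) 5.486e-17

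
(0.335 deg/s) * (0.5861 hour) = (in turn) 1.963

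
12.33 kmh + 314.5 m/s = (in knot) 618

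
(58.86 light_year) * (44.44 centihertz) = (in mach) 7.268e+14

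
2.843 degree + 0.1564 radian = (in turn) 0.03279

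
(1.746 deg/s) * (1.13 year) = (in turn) 1.728e+05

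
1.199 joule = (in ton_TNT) 2.866e-10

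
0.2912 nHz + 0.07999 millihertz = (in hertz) 7.999e-05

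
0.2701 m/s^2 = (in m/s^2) 0.2701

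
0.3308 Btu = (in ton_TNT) 8.342e-08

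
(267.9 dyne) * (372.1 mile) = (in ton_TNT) 3.834e-07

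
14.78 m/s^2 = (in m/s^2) 14.78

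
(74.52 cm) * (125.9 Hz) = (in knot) 182.4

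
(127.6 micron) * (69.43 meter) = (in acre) 2.189e-06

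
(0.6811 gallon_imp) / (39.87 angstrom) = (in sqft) 8.359e+06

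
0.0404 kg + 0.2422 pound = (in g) 150.3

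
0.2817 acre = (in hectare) 0.114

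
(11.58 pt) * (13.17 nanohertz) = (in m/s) 5.38e-11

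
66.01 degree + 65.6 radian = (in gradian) 4250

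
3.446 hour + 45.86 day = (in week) 6.572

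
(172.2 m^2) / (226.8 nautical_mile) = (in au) 2.74e-15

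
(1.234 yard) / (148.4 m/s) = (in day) 8.8e-08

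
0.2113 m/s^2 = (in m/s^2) 0.2113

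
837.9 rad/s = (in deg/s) 4.801e+04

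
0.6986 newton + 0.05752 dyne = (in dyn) 6.986e+04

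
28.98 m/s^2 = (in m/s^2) 28.98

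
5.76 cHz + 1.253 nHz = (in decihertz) 0.576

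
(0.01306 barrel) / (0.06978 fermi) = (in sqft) 3.203e+14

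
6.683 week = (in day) 46.78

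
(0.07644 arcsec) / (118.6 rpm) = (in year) 9.462e-16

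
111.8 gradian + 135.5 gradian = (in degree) 222.6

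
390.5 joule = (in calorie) 93.33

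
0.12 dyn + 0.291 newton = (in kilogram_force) 0.02967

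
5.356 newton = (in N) 5.356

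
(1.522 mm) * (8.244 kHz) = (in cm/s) 1255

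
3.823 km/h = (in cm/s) 106.2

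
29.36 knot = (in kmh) 54.37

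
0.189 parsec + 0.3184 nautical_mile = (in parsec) 0.189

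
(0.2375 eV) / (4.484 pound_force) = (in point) 5.408e-18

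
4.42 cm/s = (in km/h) 0.1591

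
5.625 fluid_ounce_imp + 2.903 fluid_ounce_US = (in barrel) 0.001545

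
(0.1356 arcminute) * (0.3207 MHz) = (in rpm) 120.8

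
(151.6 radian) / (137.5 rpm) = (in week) 1.741e-05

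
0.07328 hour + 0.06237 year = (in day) 22.77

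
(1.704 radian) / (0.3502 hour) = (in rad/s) 0.001352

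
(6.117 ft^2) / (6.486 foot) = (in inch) 11.32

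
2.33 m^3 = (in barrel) 14.66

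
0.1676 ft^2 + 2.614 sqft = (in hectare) 2.584e-05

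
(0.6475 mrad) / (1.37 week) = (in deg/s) 4.477e-08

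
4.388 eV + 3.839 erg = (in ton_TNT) 9.175e-17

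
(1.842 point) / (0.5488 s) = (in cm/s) 0.1184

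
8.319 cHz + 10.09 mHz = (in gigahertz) 9.328e-11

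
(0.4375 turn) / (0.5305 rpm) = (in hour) 0.01374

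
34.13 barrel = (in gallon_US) 1433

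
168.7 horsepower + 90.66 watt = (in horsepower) 168.8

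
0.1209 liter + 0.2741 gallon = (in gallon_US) 0.306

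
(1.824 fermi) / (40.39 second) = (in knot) 8.778e-17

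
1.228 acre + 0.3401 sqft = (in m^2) 4970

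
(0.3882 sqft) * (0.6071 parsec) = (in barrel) 4.249e+15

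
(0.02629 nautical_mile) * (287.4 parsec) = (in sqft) 4.648e+21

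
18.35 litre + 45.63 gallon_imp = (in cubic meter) 0.2258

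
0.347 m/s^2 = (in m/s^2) 0.347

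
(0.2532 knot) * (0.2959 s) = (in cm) 3.854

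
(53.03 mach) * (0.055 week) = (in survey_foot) 1.971e+09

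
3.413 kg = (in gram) 3413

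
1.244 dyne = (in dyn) 1.244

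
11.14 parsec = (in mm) 3.437e+20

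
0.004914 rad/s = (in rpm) 0.04693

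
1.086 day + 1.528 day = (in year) 0.007162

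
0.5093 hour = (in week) 0.003032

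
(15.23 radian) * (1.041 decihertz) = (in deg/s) 90.84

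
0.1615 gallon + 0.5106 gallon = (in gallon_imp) 0.5596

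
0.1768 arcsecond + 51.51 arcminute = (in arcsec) 3091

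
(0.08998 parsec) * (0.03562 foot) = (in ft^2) 3.245e+14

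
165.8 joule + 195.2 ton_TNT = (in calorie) 1.952e+11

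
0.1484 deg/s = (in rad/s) 0.00259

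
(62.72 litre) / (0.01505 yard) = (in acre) 0.001126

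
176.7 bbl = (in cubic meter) 28.09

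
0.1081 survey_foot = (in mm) 32.95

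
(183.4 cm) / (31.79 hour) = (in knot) 3.115e-05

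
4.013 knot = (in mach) 0.006063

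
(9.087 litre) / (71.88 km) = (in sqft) 1.361e-06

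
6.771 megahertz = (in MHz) 6.771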